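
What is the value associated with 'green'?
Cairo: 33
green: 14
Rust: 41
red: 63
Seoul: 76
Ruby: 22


Looking up key 'green'
Value: 14

14


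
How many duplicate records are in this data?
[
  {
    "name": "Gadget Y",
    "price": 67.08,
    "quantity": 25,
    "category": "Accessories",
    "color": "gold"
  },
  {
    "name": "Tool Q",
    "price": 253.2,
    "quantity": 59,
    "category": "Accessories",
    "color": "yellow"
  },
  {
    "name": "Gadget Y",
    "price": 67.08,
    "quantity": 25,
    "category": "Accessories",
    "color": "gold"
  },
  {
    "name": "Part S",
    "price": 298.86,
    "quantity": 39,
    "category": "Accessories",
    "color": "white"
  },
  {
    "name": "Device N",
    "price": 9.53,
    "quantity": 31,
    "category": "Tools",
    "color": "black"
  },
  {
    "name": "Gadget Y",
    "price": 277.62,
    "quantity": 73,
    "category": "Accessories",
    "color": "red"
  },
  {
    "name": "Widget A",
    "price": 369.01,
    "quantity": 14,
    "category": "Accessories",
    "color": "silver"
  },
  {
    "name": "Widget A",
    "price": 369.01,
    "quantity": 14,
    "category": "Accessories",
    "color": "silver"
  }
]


Checking 8 records for duplicates:

  Row 1: Gadget Y ($67.08, qty 25)
  Row 2: Tool Q ($253.2, qty 59)
  Row 3: Gadget Y ($67.08, qty 25) <-- DUPLICATE
  Row 4: Part S ($298.86, qty 39)
  Row 5: Device N ($9.53, qty 31)
  Row 6: Gadget Y ($277.62, qty 73)
  Row 7: Widget A ($369.01, qty 14)
  Row 8: Widget A ($369.01, qty 14) <-- DUPLICATE

Duplicates found: 2
Unique records: 6

2 duplicates, 6 unique


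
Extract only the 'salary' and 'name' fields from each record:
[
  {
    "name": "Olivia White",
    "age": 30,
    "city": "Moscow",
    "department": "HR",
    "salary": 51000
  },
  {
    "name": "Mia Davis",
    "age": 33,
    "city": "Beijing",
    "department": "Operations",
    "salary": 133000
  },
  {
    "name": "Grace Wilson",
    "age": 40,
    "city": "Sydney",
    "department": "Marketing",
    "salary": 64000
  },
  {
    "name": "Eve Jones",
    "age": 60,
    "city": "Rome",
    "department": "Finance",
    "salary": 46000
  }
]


Original: 4 records with fields: name, age, city, department, salary
Keep: ['salary', 'name']
Drop: ['age', 'city', 'department']
Result: 4 records, 2 fields each

[
  {
    "salary": 51000,
    "name": "Olivia White"
  },
  {
    "salary": 133000,
    "name": "Mia Davis"
  },
  {
    "salary": 64000,
    "name": "Grace Wilson"
  },
  {
    "salary": 46000,
    "name": "Eve Jones"
  }
]


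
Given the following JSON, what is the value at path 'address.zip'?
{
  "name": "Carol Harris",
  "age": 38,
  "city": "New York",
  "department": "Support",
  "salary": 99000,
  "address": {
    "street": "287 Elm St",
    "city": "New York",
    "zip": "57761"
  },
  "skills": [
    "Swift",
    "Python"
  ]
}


Query: address.zip
Path: address -> zip
Value: 57761

57761


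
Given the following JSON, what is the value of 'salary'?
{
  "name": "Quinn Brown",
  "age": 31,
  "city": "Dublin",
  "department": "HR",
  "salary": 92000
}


Looking up field 'salary'
Value: 92000

92000


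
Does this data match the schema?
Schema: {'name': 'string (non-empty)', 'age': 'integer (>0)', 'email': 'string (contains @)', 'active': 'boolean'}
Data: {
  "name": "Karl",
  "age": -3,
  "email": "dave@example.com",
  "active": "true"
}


Validating each field against schema:
  name: OK (non-empty string)
  age: FAIL (-3 is not > 0)
  email: OK (string with @)
  active: FAIL ("true" is not a boolean)

Result: INVALID (2 errors: age, active)

INVALID (2 errors: age, active)


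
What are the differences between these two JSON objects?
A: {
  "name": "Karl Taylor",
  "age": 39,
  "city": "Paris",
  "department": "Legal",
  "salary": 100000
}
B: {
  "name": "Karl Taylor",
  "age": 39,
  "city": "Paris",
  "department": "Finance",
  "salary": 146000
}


Comparing each field (in key order):
  name: same
  age: same
  city: same
  department: DIFFERENT
  salary: DIFFERENT
Differences:
  department: Legal -> Finance
  salary: 100000 -> 146000

2 field(s) changed

2 changes: department, salary


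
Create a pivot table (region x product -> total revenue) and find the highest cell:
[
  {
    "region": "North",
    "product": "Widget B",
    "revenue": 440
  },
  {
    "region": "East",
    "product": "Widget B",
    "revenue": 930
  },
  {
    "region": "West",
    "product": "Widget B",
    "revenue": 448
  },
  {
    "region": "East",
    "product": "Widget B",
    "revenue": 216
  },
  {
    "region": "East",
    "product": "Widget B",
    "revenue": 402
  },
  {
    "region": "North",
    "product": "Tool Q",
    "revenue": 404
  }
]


Pivot: region (rows) x product (columns) -> total revenue

     Tool Q        Widget B    
East             0          1548  
North          404           440  
West             0           448  

Highest: East / Widget B = $1548

East / Widget B = $1548


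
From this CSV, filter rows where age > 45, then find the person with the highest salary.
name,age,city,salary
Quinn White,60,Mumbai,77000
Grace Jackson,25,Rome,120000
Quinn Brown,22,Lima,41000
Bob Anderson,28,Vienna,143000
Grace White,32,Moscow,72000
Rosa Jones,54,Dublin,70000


Filter: age > 45
Sort by: salary (descending)

Filtered records (2):
  Quinn White, age 60, salary $77000
  Rosa Jones, age 54, salary $70000

Highest salary: Quinn White ($77000)

Quinn White


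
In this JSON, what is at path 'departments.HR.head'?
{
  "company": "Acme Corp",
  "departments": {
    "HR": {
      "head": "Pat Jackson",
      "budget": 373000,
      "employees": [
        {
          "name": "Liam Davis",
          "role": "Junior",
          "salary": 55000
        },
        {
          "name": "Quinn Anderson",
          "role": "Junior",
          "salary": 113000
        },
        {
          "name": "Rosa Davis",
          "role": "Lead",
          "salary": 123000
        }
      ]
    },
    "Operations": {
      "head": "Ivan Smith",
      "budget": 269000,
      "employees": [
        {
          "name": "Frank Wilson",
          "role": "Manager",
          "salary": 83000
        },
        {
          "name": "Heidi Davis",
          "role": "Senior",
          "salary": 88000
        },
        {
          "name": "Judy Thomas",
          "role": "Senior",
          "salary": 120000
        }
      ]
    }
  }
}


Path: departments.HR.head

Navigate:
  -> departments
  -> HR
  -> head = 'Pat Jackson'

Pat Jackson


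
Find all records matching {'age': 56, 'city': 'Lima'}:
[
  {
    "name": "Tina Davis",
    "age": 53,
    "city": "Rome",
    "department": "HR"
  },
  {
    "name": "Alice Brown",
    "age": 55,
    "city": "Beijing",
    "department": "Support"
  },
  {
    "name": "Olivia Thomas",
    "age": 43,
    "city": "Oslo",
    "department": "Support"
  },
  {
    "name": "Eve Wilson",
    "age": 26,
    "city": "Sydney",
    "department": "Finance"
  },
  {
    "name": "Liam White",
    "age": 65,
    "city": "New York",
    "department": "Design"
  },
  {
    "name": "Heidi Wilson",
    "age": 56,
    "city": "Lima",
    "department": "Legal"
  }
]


Search criteria: {'age': 56, 'city': 'Lima'}

Checking 6 records:
  Tina Davis: {age: 53, city: Rome}
  Alice Brown: {age: 55, city: Beijing}
  Olivia Thomas: {age: 43, city: Oslo}
  Eve Wilson: {age: 26, city: Sydney}
  Liam White: {age: 65, city: New York}
  Heidi Wilson: {age: 56, city: Lima} <-- MATCH

Matches: ["Heidi Wilson"]

["Heidi Wilson"]


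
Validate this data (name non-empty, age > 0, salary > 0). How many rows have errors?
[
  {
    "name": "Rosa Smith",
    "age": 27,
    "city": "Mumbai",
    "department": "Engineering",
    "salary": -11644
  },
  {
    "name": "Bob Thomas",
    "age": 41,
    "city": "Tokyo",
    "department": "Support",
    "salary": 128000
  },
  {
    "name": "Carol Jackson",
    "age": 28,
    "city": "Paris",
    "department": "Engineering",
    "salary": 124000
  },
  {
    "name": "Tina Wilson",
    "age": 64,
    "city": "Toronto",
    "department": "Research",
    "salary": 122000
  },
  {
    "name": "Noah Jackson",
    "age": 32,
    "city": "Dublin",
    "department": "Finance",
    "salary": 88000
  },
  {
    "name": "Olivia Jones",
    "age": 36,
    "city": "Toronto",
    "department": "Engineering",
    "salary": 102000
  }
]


Validating 6 records:
Rules: name non-empty, age > 0, salary > 0

  Row 1 (Rosa Smith): negative salary: -11644
  Row 2 (Bob Thomas): OK
  Row 3 (Carol Jackson): OK
  Row 4 (Tina Wilson): OK
  Row 5 (Noah Jackson): OK
  Row 6 (Olivia Jones): OK

Total errors: 1

1 errors


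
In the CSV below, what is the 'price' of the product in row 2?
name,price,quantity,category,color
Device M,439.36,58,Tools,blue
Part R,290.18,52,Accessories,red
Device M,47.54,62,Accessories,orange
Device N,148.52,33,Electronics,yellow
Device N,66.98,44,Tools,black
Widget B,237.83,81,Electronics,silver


Query: Row 2 ('Part R'), column 'price'
Value: 290.18

290.18


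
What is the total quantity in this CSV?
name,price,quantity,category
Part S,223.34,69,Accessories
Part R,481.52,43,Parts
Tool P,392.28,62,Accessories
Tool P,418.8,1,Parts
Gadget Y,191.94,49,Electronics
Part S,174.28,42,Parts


Computing total quantity:
Values: [69, 43, 62, 1, 49, 42]
Sum = 266

266


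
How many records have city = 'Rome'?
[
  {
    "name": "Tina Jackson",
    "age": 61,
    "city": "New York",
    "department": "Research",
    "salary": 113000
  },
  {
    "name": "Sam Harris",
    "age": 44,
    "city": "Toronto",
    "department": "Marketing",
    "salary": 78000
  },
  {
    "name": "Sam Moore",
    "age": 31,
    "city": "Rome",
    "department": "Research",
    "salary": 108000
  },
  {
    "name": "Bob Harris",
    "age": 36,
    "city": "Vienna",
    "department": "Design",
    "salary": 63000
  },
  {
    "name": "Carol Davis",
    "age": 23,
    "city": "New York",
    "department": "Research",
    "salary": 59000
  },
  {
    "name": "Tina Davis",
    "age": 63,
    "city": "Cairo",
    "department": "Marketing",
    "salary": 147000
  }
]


Data: 6 records
Condition: city = 'Rome'

Checking each record:
  Tina Jackson: New York
  Sam Harris: Toronto
  Sam Moore: Rome MATCH
  Bob Harris: Vienna
  Carol Davis: New York
  Tina Davis: Cairo

Count: 1

1


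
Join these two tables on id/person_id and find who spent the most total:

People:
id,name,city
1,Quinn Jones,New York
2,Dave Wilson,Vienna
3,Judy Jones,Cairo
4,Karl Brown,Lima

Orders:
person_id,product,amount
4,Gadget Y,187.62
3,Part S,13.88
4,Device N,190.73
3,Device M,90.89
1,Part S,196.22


Join on: people.id = orders.person_id

Joined rows:
  Karl Brown (Lima) bought Gadget Y for $187.62
  Judy Jones (Cairo) bought Part S for $13.88
  Karl Brown (Lima) bought Device N for $190.73
  Judy Jones (Cairo) bought Device M for $90.89
  Quinn Jones (New York) bought Part S for $196.22

Total per person:
  Karl Brown: $378.35
  Quinn Jones: $196.22
  Judy Jones: $104.77

Top spender: Karl Brown ($378.35)

Karl Brown ($378.35)


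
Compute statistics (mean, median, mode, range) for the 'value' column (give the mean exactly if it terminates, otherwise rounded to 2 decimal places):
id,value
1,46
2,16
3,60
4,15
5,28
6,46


Data: [46, 16, 60, 15, 28, 46]
Count: 6
Sum: 211
Mean: 211/6 ≈ 35.17 (rounded to 2 decimal places)
Sorted: [15, 16, 28, 46, 46, 60]
Median: 37.0
Mode: 46 (2 times)
Range: 60 - 15 = 45
Min: 15, Max: 60

mean≈35.17, median=37.0, mode=46, range=45


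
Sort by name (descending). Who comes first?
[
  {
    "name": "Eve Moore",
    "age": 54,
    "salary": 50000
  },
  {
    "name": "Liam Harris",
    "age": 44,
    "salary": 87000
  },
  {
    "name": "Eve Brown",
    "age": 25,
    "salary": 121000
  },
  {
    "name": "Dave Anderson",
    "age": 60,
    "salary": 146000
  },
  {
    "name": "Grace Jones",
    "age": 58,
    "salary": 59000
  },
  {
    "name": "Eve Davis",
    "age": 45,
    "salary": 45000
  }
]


Sort by: name (descending)

Sorted order:
  1. Liam Harris (name = Liam Harris)
  2. Grace Jones (name = Grace Jones)
  3. Eve Moore (name = Eve Moore)
  4. Eve Davis (name = Eve Davis)
  5. Eve Brown (name = Eve Brown)
  6. Dave Anderson (name = Dave Anderson)

First: Liam Harris

Liam Harris


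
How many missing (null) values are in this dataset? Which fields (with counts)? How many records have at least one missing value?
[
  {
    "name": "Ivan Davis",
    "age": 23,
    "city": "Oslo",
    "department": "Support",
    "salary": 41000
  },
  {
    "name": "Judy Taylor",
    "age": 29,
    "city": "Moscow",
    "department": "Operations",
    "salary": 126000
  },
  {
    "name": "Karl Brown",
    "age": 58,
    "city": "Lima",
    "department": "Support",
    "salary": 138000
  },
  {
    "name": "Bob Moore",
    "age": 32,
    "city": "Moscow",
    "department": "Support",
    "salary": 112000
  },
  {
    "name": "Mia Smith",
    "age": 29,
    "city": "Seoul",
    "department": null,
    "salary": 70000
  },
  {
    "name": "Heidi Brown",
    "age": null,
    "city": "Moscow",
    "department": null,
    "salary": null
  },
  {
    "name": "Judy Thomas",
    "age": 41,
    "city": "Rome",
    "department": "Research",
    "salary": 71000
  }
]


Checking for missing (null) values in 7 records:

  Ivan Davis: complete
  Judy Taylor: complete
  Karl Brown: complete
  Bob Moore: complete
  Mia Smith: department
  Heidi Brown: age, department, salary
  Judy Thomas: complete

Per field:
  name: 0 missing
  age: 1 missing
  city: 0 missing
  department: 2 missing
  salary: 1 missing

Total missing values: 4
Records with any missing: 2

4 missing values (age: 1, department: 2, salary: 1); 2 incomplete records


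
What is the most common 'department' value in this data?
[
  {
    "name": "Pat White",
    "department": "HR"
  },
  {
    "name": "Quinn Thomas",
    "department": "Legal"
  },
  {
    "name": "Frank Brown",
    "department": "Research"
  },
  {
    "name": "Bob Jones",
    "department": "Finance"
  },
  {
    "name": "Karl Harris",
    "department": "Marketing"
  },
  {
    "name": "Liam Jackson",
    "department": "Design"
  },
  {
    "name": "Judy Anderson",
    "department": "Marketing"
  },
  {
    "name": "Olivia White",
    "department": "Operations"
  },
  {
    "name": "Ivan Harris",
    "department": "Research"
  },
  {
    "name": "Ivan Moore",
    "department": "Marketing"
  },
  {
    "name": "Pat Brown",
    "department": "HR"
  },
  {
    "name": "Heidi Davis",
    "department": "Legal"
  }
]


Counting 'department' values across 12 records:

  Marketing: 3 ###
  HR: 2 ##
  Legal: 2 ##
  Research: 2 ##
  Finance: 1 #
  Design: 1 #
  Operations: 1 #

Most common: Marketing (3 times)

Marketing (3 times)


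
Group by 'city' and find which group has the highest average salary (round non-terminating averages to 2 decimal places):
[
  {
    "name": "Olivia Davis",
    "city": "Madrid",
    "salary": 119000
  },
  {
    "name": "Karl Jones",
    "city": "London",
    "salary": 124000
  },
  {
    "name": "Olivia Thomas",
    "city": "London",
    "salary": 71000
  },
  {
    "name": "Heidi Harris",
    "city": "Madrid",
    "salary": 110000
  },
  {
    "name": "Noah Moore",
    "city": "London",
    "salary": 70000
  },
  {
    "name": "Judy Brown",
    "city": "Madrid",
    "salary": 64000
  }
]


Group by: city

Groups:
  London: 3 people, avg salary = 265000/3 ≈ $88333.33
  Madrid: 3 people, avg salary = 293000/3 ≈ $97666.67

Highest average salary: Madrid (≈$97666.67)

Madrid (≈$97666.67)


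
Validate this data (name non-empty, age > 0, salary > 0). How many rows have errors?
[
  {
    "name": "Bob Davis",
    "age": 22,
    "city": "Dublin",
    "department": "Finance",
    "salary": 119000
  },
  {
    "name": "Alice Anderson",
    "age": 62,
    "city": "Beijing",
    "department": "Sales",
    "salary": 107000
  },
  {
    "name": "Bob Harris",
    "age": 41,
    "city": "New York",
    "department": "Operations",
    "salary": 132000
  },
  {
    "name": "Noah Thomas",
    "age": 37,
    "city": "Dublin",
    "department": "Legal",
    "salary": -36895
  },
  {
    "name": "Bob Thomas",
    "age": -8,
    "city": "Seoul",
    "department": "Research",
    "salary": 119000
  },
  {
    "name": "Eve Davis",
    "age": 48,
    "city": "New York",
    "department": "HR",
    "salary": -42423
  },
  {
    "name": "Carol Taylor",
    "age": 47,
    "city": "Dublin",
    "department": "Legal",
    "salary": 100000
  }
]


Validating 7 records:
Rules: name non-empty, age > 0, salary > 0

  Row 1 (Bob Davis): OK
  Row 2 (Alice Anderson): OK
  Row 3 (Bob Harris): OK
  Row 4 (Noah Thomas): negative salary: -36895
  Row 5 (Bob Thomas): negative age: -8
  Row 6 (Eve Davis): negative salary: -42423
  Row 7 (Carol Taylor): OK

Total errors: 3

3 errors


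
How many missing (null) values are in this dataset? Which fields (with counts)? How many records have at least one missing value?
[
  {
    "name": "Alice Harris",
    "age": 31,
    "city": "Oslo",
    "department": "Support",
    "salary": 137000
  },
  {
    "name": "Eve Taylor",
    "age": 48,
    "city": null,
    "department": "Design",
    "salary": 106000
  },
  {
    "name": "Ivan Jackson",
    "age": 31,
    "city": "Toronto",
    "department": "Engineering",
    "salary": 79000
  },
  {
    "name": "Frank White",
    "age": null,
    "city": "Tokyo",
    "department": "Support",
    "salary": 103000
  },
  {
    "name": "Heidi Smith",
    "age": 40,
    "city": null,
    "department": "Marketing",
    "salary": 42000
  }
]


Checking for missing (null) values in 5 records:

  Alice Harris: complete
  Eve Taylor: city
  Ivan Jackson: complete
  Frank White: age
  Heidi Smith: city

Per field:
  name: 0 missing
  age: 1 missing
  city: 2 missing
  department: 0 missing
  salary: 0 missing

Total missing values: 3
Records with any missing: 3

3 missing values (age: 1, city: 2); 3 incomplete records


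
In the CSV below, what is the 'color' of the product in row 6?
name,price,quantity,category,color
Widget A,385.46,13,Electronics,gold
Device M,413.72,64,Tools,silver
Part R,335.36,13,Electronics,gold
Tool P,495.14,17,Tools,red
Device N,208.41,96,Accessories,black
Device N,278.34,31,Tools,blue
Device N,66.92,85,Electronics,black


Query: Row 6 ('Device N'), column 'color'
Value: blue

blue


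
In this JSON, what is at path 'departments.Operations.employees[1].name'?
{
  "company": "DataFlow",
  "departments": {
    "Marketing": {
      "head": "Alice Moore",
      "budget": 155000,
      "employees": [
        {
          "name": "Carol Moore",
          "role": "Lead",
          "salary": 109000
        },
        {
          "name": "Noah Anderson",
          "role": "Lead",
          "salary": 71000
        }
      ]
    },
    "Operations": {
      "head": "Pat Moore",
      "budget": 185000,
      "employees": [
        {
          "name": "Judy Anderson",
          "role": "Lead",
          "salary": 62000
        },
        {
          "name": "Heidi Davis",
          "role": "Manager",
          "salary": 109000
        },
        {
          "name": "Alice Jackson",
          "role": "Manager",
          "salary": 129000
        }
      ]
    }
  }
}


Path: departments.Operations.employees[1].name

Navigate:
  -> departments
  -> Operations
  -> employees[1].name = 'Heidi Davis'

Heidi Davis


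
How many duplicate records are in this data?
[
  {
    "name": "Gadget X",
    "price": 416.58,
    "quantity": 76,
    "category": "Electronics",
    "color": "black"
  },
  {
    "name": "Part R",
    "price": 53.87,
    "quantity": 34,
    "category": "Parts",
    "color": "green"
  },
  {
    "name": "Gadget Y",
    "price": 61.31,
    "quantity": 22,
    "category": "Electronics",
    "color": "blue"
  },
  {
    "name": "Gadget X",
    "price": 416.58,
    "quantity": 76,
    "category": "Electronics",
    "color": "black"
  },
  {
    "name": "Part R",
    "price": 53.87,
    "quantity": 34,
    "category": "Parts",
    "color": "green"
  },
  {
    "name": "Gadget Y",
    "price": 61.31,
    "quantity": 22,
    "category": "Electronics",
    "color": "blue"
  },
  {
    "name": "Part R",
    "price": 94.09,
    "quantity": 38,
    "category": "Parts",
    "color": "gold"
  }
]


Checking 7 records for duplicates:

  Row 1: Gadget X ($416.58, qty 76)
  Row 2: Part R ($53.87, qty 34)
  Row 3: Gadget Y ($61.31, qty 22)
  Row 4: Gadget X ($416.58, qty 76) <-- DUPLICATE
  Row 5: Part R ($53.87, qty 34) <-- DUPLICATE
  Row 6: Gadget Y ($61.31, qty 22) <-- DUPLICATE
  Row 7: Part R ($94.09, qty 38)

Duplicates found: 3
Unique records: 4

3 duplicates, 4 unique


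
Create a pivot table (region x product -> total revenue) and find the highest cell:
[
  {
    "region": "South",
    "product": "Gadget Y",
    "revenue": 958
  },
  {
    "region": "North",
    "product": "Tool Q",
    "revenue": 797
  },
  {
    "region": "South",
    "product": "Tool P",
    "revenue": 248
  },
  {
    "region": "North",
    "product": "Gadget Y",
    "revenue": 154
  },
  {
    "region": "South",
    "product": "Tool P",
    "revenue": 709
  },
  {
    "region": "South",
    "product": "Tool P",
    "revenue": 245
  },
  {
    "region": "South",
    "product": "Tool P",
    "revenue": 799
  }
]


Pivot: region (rows) x product (columns) -> total revenue

     Gadget Y      Tool P        Tool Q      
North          154             0           797  
South          958          2001             0  

Highest: South / Tool P = $2001

South / Tool P = $2001


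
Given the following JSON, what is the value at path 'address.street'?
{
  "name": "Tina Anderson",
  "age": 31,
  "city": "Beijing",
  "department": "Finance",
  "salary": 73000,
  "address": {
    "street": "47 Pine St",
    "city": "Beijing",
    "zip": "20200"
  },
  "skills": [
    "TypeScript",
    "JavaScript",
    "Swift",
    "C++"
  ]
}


Query: address.street
Path: address -> street
Value: 47 Pine St

47 Pine St


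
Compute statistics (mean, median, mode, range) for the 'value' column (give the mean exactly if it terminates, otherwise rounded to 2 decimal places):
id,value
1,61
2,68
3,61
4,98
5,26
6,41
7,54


Data: [61, 68, 61, 98, 26, 41, 54]
Count: 7
Sum: 409
Mean: 409/7 ≈ 58.43 (rounded to 2 decimal places)
Sorted: [26, 41, 54, 61, 61, 68, 98]
Median: 61.0
Mode: 61 (2 times)
Range: 98 - 26 = 72
Min: 26, Max: 98

mean≈58.43, median=61.0, mode=61, range=72


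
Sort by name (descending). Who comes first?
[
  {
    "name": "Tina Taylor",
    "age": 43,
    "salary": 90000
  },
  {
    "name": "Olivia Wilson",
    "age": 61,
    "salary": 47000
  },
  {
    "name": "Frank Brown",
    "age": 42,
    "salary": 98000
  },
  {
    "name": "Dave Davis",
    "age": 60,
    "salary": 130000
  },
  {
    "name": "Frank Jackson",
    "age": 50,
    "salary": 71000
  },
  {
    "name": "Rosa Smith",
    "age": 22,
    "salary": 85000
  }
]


Sort by: name (descending)

Sorted order:
  1. Tina Taylor (name = Tina Taylor)
  2. Rosa Smith (name = Rosa Smith)
  3. Olivia Wilson (name = Olivia Wilson)
  4. Frank Jackson (name = Frank Jackson)
  5. Frank Brown (name = Frank Brown)
  6. Dave Davis (name = Dave Davis)

First: Tina Taylor

Tina Taylor


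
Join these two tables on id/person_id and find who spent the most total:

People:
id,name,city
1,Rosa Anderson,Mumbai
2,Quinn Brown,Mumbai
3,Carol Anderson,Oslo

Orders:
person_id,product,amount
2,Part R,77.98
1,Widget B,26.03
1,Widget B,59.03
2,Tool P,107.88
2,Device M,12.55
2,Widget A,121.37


Join on: people.id = orders.person_id

Joined rows:
  Quinn Brown (Mumbai) bought Part R for $77.98
  Rosa Anderson (Mumbai) bought Widget B for $26.03
  Rosa Anderson (Mumbai) bought Widget B for $59.03
  Quinn Brown (Mumbai) bought Tool P for $107.88
  Quinn Brown (Mumbai) bought Device M for $12.55
  Quinn Brown (Mumbai) bought Widget A for $121.37

Total per person:
  Quinn Brown: $319.78
  Rosa Anderson: $85.06

Top spender: Quinn Brown ($319.78)

Quinn Brown ($319.78)


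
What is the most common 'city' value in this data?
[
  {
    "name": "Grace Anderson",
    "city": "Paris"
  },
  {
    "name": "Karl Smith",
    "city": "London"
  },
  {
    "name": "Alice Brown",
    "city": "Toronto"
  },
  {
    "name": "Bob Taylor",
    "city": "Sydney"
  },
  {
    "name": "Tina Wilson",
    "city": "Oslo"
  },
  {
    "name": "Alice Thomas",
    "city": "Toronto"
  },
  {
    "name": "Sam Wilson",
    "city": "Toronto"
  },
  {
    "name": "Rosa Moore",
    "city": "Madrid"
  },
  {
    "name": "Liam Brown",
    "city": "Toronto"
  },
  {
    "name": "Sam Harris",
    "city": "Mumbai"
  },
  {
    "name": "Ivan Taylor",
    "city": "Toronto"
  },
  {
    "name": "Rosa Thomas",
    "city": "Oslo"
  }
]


Counting 'city' values across 12 records:

  Toronto: 5 #####
  Oslo: 2 ##
  Paris: 1 #
  London: 1 #
  Sydney: 1 #
  Madrid: 1 #
  Mumbai: 1 #

Most common: Toronto (5 times)

Toronto (5 times)


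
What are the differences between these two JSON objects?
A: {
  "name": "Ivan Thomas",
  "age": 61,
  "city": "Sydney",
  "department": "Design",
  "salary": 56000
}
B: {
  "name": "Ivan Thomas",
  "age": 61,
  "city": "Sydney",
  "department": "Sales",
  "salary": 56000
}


Comparing each field (in key order):
  name: same
  age: same
  city: same
  department: DIFFERENT
  salary: same
Differences:
  department: Design -> Sales

1 field(s) changed

1 change: department


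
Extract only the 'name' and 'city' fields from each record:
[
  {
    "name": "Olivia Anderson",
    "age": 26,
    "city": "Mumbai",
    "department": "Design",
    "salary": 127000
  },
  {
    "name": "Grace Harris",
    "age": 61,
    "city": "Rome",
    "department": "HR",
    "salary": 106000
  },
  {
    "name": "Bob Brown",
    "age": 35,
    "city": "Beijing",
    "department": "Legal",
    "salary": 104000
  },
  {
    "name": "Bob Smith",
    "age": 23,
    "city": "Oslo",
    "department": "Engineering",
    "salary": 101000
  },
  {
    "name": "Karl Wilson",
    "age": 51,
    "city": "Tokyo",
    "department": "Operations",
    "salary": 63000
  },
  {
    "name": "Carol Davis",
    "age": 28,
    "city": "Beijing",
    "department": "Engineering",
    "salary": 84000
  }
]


Original: 6 records with fields: name, age, city, department, salary
Keep: ['name', 'city']
Drop: ['age', 'department', 'salary']
Result: 6 records, 2 fields each

[
  {
    "name": "Olivia Anderson",
    "city": "Mumbai"
  },
  {
    "name": "Grace Harris",
    "city": "Rome"
  },
  {
    "name": "Bob Brown",
    "city": "Beijing"
  },
  {
    "name": "Bob Smith",
    "city": "Oslo"
  },
  {
    "name": "Karl Wilson",
    "city": "Tokyo"
  },
  {
    "name": "Carol Davis",
    "city": "Beijing"
  }
]


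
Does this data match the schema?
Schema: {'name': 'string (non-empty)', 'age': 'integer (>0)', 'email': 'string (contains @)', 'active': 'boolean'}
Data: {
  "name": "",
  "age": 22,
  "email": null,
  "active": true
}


Validating each field against schema:
  name: FAIL ("" is an empty string)
  age: OK (positive integer)
  email: FAIL (null is not a string)
  active: OK (boolean)

Result: INVALID (2 errors: name, email)

INVALID (2 errors: name, email)


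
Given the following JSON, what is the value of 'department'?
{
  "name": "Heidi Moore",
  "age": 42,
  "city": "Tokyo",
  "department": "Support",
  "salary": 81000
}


Looking up field 'department'
Value: Support

Support


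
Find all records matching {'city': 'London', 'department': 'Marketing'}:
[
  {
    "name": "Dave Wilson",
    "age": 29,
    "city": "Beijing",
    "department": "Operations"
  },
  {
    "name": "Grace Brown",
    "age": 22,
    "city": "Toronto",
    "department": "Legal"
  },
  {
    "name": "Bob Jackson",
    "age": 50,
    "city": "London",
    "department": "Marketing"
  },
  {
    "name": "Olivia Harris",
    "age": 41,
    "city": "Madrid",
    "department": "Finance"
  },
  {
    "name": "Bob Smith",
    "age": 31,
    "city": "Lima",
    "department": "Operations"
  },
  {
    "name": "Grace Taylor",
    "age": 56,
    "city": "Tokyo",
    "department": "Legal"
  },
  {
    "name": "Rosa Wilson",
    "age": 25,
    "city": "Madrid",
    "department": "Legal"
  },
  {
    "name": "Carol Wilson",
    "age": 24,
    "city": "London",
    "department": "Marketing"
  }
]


Search criteria: {'city': 'London', 'department': 'Marketing'}

Checking 8 records:
  Dave Wilson: {city: Beijing, department: Operations}
  Grace Brown: {city: Toronto, department: Legal}
  Bob Jackson: {city: London, department: Marketing} <-- MATCH
  Olivia Harris: {city: Madrid, department: Finance}
  Bob Smith: {city: Lima, department: Operations}
  Grace Taylor: {city: Tokyo, department: Legal}
  Rosa Wilson: {city: Madrid, department: Legal}
  Carol Wilson: {city: London, department: Marketing} <-- MATCH

Matches: ["Bob Jackson", "Carol Wilson"]

["Bob Jackson", "Carol Wilson"]


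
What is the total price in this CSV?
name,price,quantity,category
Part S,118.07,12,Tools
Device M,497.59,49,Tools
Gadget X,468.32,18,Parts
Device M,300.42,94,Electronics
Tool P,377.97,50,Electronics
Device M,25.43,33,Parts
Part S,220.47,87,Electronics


Computing total price:
Values: [118.07, 497.59, 468.32, 300.42, 377.97, 25.43, 220.47]
Sum = 2008.27

2008.27


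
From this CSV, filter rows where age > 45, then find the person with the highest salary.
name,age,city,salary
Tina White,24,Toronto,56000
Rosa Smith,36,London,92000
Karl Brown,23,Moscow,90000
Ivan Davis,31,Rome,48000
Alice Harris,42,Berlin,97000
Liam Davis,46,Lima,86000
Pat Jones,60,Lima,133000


Filter: age > 45
Sort by: salary (descending)

Filtered records (2):
  Pat Jones, age 60, salary $133000
  Liam Davis, age 46, salary $86000

Highest salary: Pat Jones ($133000)

Pat Jones


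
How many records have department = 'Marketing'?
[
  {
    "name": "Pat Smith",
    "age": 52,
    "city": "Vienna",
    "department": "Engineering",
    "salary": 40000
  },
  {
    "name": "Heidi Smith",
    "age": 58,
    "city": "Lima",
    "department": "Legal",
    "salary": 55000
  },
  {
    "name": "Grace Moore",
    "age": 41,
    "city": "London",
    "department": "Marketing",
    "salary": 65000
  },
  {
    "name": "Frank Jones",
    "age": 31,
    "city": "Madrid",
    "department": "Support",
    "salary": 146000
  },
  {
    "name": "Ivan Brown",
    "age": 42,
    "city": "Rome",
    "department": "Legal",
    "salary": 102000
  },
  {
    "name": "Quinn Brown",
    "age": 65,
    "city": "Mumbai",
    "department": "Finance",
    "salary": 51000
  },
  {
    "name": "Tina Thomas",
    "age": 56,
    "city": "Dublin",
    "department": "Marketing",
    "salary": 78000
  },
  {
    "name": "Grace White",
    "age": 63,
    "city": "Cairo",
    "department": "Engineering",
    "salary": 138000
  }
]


Data: 8 records
Condition: department = 'Marketing'

Checking each record:
  Pat Smith: Engineering
  Heidi Smith: Legal
  Grace Moore: Marketing MATCH
  Frank Jones: Support
  Ivan Brown: Legal
  Quinn Brown: Finance
  Tina Thomas: Marketing MATCH
  Grace White: Engineering

Count: 2

2


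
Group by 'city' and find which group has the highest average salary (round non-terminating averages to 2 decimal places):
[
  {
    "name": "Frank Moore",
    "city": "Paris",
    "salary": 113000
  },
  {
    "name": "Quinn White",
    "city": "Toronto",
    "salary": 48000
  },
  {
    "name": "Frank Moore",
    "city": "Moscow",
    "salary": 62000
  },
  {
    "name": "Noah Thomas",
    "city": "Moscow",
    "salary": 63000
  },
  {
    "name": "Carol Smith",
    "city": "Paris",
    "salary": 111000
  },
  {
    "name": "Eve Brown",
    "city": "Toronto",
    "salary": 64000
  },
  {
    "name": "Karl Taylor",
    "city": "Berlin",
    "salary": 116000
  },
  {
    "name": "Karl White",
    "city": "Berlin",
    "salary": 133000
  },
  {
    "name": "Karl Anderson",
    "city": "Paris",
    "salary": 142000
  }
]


Group by: city

Groups:
  Berlin: 2 people, avg salary = 249000/2 = $124500
  Moscow: 2 people, avg salary = 125000/2 = $62500
  Paris: 3 people, avg salary = 366000/3 = $122000
  Toronto: 2 people, avg salary = 112000/2 = $56000

Highest average salary: Berlin ($124500)

Berlin ($124500)


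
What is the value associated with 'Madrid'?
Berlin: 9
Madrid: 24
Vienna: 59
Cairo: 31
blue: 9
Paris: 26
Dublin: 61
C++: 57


Looking up key 'Madrid'
Value: 24

24


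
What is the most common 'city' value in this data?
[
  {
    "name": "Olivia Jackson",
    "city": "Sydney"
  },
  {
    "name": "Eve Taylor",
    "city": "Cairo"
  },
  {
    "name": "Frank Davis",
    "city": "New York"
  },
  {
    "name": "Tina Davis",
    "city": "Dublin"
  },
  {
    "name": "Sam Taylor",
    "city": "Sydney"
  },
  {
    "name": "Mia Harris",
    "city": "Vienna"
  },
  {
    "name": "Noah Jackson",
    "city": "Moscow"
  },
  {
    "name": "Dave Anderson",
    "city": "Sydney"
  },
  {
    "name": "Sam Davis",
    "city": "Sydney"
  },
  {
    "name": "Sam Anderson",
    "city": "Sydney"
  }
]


Counting 'city' values across 10 records:

  Sydney: 5 #####
  Cairo: 1 #
  New York: 1 #
  Dublin: 1 #
  Vienna: 1 #
  Moscow: 1 #

Most common: Sydney (5 times)

Sydney (5 times)


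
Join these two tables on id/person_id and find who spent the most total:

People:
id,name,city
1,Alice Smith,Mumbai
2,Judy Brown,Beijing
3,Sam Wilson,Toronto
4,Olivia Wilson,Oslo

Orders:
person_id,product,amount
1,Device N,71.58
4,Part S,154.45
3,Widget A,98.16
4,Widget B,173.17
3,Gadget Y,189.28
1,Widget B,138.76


Join on: people.id = orders.person_id

Joined rows:
  Alice Smith (Mumbai) bought Device N for $71.58
  Olivia Wilson (Oslo) bought Part S for $154.45
  Sam Wilson (Toronto) bought Widget A for $98.16
  Olivia Wilson (Oslo) bought Widget B for $173.17
  Sam Wilson (Toronto) bought Gadget Y for $189.28
  Alice Smith (Mumbai) bought Widget B for $138.76

Total per person:
  Olivia Wilson: $327.62
  Sam Wilson: $287.44
  Alice Smith: $210.34

Top spender: Olivia Wilson ($327.62)

Olivia Wilson ($327.62)


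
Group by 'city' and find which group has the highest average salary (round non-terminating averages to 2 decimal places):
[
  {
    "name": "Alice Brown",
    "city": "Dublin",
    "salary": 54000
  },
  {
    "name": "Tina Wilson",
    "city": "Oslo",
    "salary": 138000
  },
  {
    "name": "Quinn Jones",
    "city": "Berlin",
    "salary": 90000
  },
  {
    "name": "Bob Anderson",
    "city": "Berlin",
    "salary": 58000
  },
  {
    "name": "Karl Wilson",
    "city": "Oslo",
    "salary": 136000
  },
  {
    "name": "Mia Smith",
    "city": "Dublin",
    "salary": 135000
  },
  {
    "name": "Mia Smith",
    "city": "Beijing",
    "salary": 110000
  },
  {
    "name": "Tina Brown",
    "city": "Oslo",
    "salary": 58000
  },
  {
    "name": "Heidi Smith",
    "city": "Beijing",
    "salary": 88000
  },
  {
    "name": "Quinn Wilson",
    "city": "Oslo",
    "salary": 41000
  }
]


Group by: city

Groups:
  Beijing: 2 people, avg salary = 198000/2 = $99000
  Berlin: 2 people, avg salary = 148000/2 = $74000
  Dublin: 2 people, avg salary = 189000/2 = $94500
  Oslo: 4 people, avg salary = 373000/4 = $93250

Highest average salary: Beijing ($99000)

Beijing ($99000)


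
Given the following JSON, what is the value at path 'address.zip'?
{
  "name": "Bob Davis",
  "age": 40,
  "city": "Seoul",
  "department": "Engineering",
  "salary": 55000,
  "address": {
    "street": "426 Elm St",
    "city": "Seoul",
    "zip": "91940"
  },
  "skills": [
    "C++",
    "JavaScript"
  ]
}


Query: address.zip
Path: address -> zip
Value: 91940

91940


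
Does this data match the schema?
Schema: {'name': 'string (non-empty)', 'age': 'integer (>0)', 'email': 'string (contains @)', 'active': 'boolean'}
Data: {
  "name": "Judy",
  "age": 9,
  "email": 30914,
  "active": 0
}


Validating each field against schema:
  name: OK (non-empty string)
  age: OK (positive integer)
  email: FAIL (30914 is not a string)
  active: FAIL (0 is not a boolean)

Result: INVALID (2 errors: email, active)

INVALID (2 errors: email, active)


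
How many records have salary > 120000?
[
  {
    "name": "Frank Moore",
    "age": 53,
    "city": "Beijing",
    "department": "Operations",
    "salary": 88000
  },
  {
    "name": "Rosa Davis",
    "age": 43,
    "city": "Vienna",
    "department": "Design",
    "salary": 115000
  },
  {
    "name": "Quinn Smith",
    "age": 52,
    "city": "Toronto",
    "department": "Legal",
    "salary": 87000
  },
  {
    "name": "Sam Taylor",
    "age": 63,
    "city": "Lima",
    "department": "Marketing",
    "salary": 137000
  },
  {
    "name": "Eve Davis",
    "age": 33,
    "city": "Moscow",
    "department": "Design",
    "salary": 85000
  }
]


Data: 5 records
Condition: salary > 120000

Checking each record:
  Frank Moore: 88000
  Rosa Davis: 115000
  Quinn Smith: 87000
  Sam Taylor: 137000 MATCH
  Eve Davis: 85000

Count: 1

1


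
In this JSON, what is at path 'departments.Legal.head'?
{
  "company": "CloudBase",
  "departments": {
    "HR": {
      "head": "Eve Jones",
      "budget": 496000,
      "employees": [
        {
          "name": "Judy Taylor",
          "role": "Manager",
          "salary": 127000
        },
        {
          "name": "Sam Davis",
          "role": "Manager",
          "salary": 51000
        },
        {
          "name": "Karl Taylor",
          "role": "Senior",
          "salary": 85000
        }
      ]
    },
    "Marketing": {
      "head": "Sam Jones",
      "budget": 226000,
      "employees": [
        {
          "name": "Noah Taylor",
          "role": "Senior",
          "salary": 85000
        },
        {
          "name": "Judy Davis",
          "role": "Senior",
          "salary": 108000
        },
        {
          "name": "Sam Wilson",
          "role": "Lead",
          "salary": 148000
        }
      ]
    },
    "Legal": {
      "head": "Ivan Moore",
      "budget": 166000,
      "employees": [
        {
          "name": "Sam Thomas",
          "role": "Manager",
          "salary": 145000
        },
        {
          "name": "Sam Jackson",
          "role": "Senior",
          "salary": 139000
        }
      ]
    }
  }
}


Path: departments.Legal.head

Navigate:
  -> departments
  -> Legal
  -> head = 'Ivan Moore'

Ivan Moore


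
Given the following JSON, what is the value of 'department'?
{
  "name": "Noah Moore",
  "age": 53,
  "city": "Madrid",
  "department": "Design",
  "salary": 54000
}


Looking up field 'department'
Value: Design

Design


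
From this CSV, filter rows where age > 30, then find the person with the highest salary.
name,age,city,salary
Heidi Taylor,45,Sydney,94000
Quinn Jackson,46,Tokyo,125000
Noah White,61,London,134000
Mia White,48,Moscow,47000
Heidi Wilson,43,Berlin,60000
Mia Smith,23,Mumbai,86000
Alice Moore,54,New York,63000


Filter: age > 30
Sort by: salary (descending)

Filtered records (6):
  Noah White, age 61, salary $134000
  Quinn Jackson, age 46, salary $125000
  Heidi Taylor, age 45, salary $94000
  Alice Moore, age 54, salary $63000
  Heidi Wilson, age 43, salary $60000
  Mia White, age 48, salary $47000

Highest salary: Noah White ($134000)

Noah White


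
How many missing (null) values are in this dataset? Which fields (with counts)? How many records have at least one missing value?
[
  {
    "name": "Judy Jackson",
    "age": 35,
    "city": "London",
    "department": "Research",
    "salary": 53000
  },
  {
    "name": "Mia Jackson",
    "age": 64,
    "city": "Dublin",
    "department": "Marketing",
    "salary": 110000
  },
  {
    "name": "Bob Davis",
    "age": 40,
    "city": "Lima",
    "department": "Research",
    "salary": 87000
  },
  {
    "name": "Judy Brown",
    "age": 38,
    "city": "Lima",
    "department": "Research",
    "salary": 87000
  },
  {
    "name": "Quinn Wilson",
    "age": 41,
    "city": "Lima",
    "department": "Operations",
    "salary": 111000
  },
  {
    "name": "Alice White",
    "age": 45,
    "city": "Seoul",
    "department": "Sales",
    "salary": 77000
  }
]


Checking for missing (null) values in 6 records:

  Judy Jackson: complete
  Mia Jackson: complete
  Bob Davis: complete
  Judy Brown: complete
  Quinn Wilson: complete
  Alice White: complete

Per field:
  name: 0 missing
  age: 0 missing
  city: 0 missing
  department: 0 missing
  salary: 0 missing

Total missing values: 0
Records with any missing: 0

0 missing values (none); 0 incomplete records
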